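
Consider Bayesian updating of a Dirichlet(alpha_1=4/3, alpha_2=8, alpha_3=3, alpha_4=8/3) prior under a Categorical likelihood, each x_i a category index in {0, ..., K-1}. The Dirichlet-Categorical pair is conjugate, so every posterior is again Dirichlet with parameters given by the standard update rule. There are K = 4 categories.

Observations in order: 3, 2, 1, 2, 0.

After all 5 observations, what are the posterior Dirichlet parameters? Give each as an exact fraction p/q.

alpha_1=7/3, alpha_2=9, alpha_3=5, alpha_4=11/3

obs 1: x=3 → posterior Dirichlet(4/3, 8, 3, 11/3)
obs 2: x=2 → posterior Dirichlet(4/3, 8, 4, 11/3)
obs 3: x=1 → posterior Dirichlet(4/3, 9, 4, 11/3)
obs 4: x=2 → posterior Dirichlet(4/3, 9, 5, 11/3)
obs 5: x=0 → posterior Dirichlet(7/3, 9, 5, 11/3)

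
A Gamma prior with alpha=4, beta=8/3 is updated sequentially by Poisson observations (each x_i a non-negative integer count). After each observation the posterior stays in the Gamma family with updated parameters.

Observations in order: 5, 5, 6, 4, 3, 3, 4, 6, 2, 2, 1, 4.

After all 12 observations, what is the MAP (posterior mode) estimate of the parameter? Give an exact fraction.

36/11

obs 1: x=5 → posterior Gamma(9, 11/3)
obs 2: x=5 → posterior Gamma(14, 14/3)
obs 3: x=6 → posterior Gamma(20, 17/3)
obs 4: x=4 → posterior Gamma(24, 20/3)
obs 5: x=3 → posterior Gamma(27, 23/3)
obs 6: x=3 → posterior Gamma(30, 26/3)
obs 7: x=4 → posterior Gamma(34, 29/3)
obs 8: x=6 → posterior Gamma(40, 32/3)
obs 9: x=2 → posterior Gamma(42, 35/3)
obs 10: x=2 → posterior Gamma(44, 38/3)
obs 11: x=1 → posterior Gamma(45, 41/3)
obs 12: x=4 → posterior Gamma(49, 44/3)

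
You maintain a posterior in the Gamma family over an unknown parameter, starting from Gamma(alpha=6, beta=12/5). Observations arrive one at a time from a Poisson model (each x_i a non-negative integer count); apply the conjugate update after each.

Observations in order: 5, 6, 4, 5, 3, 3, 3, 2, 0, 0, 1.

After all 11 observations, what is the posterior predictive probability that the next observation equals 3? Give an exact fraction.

obs 1: x=5 → posterior Gamma(11, 17/5)
obs 2: x=6 → posterior Gamma(17, 22/5)
obs 3: x=4 → posterior Gamma(21, 27/5)
obs 4: x=5 → posterior Gamma(26, 32/5)
obs 5: x=3 → posterior Gamma(29, 37/5)
obs 6: x=3 → posterior Gamma(32, 42/5)
obs 7: x=3 → posterior Gamma(35, 47/5)
obs 8: x=2 → posterior Gamma(37, 52/5)
obs 9: x=0 → posterior Gamma(37, 57/5)
obs 10: x=0 → posterior Gamma(37, 62/5)
obs 11: x=1 → posterior Gamma(38, 67/5)

379681531997594409025099948077416139573754456967883474632347116901134139375/1768244706735709970236610520553877152396955452071842094503030350074907459584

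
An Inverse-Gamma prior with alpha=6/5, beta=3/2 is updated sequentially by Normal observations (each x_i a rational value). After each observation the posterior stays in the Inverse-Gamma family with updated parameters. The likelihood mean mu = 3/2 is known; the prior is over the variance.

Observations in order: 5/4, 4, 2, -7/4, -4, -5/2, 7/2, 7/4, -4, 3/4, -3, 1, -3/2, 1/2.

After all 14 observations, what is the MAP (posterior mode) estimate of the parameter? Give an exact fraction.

obs 1: x=5/4 → posterior Inverse-Gamma(17/10, 49/32)
obs 2: x=4 → posterior Inverse-Gamma(11/5, 149/32)
obs 3: x=2 → posterior Inverse-Gamma(27/10, 153/32)
obs 4: x=-7/4 → posterior Inverse-Gamma(16/5, 161/16)
obs 5: x=-4 → posterior Inverse-Gamma(37/10, 403/16)
obs 6: x=-5/2 → posterior Inverse-Gamma(21/5, 531/16)
obs 7: x=7/2 → posterior Inverse-Gamma(47/10, 563/16)
obs 8: x=7/4 → posterior Inverse-Gamma(26/5, 1127/32)
obs 9: x=-4 → posterior Inverse-Gamma(57/10, 1611/32)
obs 10: x=3/4 → posterior Inverse-Gamma(31/5, 405/8)
obs 11: x=-3 → posterior Inverse-Gamma(67/10, 243/4)
obs 12: x=1 → posterior Inverse-Gamma(36/5, 487/8)
obs 13: x=-3/2 → posterior Inverse-Gamma(77/10, 523/8)
obs 14: x=1/2 → posterior Inverse-Gamma(41/5, 527/8)

2635/368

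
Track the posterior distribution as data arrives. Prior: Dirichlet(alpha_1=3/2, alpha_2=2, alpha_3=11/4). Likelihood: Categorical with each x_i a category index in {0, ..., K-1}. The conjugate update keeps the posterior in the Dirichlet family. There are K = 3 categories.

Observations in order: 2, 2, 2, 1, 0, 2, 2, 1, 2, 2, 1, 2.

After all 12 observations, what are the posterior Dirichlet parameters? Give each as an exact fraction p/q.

alpha_1=5/2, alpha_2=5, alpha_3=43/4

obs 1: x=2 → posterior Dirichlet(3/2, 2, 15/4)
obs 2: x=2 → posterior Dirichlet(3/2, 2, 19/4)
obs 3: x=2 → posterior Dirichlet(3/2, 2, 23/4)
obs 4: x=1 → posterior Dirichlet(3/2, 3, 23/4)
obs 5: x=0 → posterior Dirichlet(5/2, 3, 23/4)
obs 6: x=2 → posterior Dirichlet(5/2, 3, 27/4)
obs 7: x=2 → posterior Dirichlet(5/2, 3, 31/4)
obs 8: x=1 → posterior Dirichlet(5/2, 4, 31/4)
obs 9: x=2 → posterior Dirichlet(5/2, 4, 35/4)
obs 10: x=2 → posterior Dirichlet(5/2, 4, 39/4)
obs 11: x=1 → posterior Dirichlet(5/2, 5, 39/4)
obs 12: x=2 → posterior Dirichlet(5/2, 5, 43/4)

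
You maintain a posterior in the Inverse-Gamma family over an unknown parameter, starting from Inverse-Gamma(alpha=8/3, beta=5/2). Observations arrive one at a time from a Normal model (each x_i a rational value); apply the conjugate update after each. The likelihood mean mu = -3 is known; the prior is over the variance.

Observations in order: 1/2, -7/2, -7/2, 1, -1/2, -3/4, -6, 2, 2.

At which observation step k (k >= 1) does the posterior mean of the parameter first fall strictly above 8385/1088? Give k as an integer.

obs 1: x=1/2 → posterior Inverse-Gamma(19/6, 69/8)
obs 2: x=-7/2 → posterior Inverse-Gamma(11/3, 35/4)
obs 3: x=-7/2 → posterior Inverse-Gamma(25/6, 71/8)
obs 4: x=1 → posterior Inverse-Gamma(14/3, 135/8)
obs 5: x=-1/2 → posterior Inverse-Gamma(31/6, 20)
obs 6: x=-3/4 → posterior Inverse-Gamma(17/3, 721/32)
obs 7: x=-6 → posterior Inverse-Gamma(37/6, 865/32)
obs 8: x=2 → posterior Inverse-Gamma(20/3, 1265/32)
obs 9: x=2 → posterior Inverse-Gamma(43/6, 1665/32)

k = 9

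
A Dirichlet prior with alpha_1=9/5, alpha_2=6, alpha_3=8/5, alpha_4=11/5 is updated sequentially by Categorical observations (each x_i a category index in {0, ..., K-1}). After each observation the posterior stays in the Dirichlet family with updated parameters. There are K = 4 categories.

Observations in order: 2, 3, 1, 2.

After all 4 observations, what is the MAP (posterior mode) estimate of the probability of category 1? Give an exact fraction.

15/29

obs 1: x=2 → posterior Dirichlet(9/5, 6, 13/5, 11/5)
obs 2: x=3 → posterior Dirichlet(9/5, 6, 13/5, 16/5)
obs 3: x=1 → posterior Dirichlet(9/5, 7, 13/5, 16/5)
obs 4: x=2 → posterior Dirichlet(9/5, 7, 18/5, 16/5)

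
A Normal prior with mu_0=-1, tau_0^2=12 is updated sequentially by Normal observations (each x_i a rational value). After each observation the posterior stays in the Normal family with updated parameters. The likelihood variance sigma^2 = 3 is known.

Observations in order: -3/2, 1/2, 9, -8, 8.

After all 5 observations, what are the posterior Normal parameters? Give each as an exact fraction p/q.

mu_0=31/21, tau_0^2=4/7

obs 1: x=-3/2 → posterior Normal(-7/5, 12/5)
obs 2: x=1/2 → posterior Normal(-5/9, 4/3)
obs 3: x=9 → posterior Normal(31/13, 12/13)
obs 4: x=-8 → posterior Normal(-1/17, 12/17)
obs 5: x=8 → posterior Normal(31/21, 4/7)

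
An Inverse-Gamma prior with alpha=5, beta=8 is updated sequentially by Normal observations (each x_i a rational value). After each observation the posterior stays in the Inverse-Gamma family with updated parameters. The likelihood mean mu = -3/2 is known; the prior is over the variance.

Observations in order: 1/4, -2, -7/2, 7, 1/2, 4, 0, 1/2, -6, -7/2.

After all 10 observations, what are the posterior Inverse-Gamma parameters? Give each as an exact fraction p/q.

alpha=10, beta=2565/32

obs 1: x=1/4 → posterior Inverse-Gamma(11/2, 305/32)
obs 2: x=-2 → posterior Inverse-Gamma(6, 309/32)
obs 3: x=-7/2 → posterior Inverse-Gamma(13/2, 373/32)
obs 4: x=7 → posterior Inverse-Gamma(7, 1529/32)
obs 5: x=1/2 → posterior Inverse-Gamma(15/2, 1593/32)
obs 6: x=4 → posterior Inverse-Gamma(8, 2077/32)
obs 7: x=0 → posterior Inverse-Gamma(17/2, 2113/32)
obs 8: x=1/2 → posterior Inverse-Gamma(9, 2177/32)
obs 9: x=-6 → posterior Inverse-Gamma(19/2, 2501/32)
obs 10: x=-7/2 → posterior Inverse-Gamma(10, 2565/32)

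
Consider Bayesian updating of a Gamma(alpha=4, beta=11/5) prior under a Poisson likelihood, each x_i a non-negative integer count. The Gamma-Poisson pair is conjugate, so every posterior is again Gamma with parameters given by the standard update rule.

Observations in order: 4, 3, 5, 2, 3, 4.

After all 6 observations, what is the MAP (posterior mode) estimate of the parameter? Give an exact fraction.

120/41

obs 1: x=4 → posterior Gamma(8, 16/5)
obs 2: x=3 → posterior Gamma(11, 21/5)
obs 3: x=5 → posterior Gamma(16, 26/5)
obs 4: x=2 → posterior Gamma(18, 31/5)
obs 5: x=3 → posterior Gamma(21, 36/5)
obs 6: x=4 → posterior Gamma(25, 41/5)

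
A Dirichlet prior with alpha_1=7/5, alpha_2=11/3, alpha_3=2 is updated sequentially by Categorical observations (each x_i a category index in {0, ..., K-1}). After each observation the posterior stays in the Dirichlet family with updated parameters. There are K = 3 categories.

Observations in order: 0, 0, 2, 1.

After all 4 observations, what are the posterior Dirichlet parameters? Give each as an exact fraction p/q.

obs 1: x=0 → posterior Dirichlet(12/5, 11/3, 2)
obs 2: x=0 → posterior Dirichlet(17/5, 11/3, 2)
obs 3: x=2 → posterior Dirichlet(17/5, 11/3, 3)
obs 4: x=1 → posterior Dirichlet(17/5, 14/3, 3)

alpha_1=17/5, alpha_2=14/3, alpha_3=3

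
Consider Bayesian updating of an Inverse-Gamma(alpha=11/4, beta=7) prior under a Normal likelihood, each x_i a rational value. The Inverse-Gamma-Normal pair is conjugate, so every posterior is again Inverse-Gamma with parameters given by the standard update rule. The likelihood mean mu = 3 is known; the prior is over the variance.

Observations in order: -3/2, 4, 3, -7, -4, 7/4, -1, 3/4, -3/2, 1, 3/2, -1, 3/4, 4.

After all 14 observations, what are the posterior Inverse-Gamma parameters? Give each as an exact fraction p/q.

obs 1: x=-3/2 → posterior Inverse-Gamma(13/4, 137/8)
obs 2: x=4 → posterior Inverse-Gamma(15/4, 141/8)
obs 3: x=3 → posterior Inverse-Gamma(17/4, 141/8)
obs 4: x=-7 → posterior Inverse-Gamma(19/4, 541/8)
obs 5: x=-4 → posterior Inverse-Gamma(21/4, 737/8)
obs 6: x=7/4 → posterior Inverse-Gamma(23/4, 2973/32)
obs 7: x=-1 → posterior Inverse-Gamma(25/4, 3229/32)
obs 8: x=3/4 → posterior Inverse-Gamma(27/4, 1655/16)
obs 9: x=-3/2 → posterior Inverse-Gamma(29/4, 1817/16)
obs 10: x=1 → posterior Inverse-Gamma(31/4, 1849/16)
obs 11: x=3/2 → posterior Inverse-Gamma(33/4, 1867/16)
obs 12: x=-1 → posterior Inverse-Gamma(35/4, 1995/16)
obs 13: x=3/4 → posterior Inverse-Gamma(37/4, 4071/32)
obs 14: x=4 → posterior Inverse-Gamma(39/4, 4087/32)

alpha=39/4, beta=4087/32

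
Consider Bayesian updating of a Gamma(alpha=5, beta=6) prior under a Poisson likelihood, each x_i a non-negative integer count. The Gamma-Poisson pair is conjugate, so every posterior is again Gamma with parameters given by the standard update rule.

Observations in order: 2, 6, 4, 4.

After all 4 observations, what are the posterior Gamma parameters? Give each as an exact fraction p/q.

obs 1: x=2 → posterior Gamma(7, 7)
obs 2: x=6 → posterior Gamma(13, 8)
obs 3: x=4 → posterior Gamma(17, 9)
obs 4: x=4 → posterior Gamma(21, 10)

alpha=21, beta=10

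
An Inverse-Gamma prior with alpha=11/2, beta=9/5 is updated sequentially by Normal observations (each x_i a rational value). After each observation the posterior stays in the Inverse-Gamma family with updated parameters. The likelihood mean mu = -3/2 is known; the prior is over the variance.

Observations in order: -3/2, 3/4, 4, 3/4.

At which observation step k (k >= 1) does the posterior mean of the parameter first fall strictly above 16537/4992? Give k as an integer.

k = 4

obs 1: x=-3/2 → posterior Inverse-Gamma(6, 9/5)
obs 2: x=3/4 → posterior Inverse-Gamma(13/2, 693/160)
obs 3: x=4 → posterior Inverse-Gamma(7, 3113/160)
obs 4: x=3/4 → posterior Inverse-Gamma(15/2, 1759/80)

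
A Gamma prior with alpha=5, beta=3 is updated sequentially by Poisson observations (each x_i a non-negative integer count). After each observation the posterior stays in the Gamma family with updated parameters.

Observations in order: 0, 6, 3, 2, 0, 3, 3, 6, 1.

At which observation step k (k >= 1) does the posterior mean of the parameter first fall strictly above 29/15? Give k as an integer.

k = 2

obs 1: x=0 → posterior Gamma(5, 4)
obs 2: x=6 → posterior Gamma(11, 5)
obs 3: x=3 → posterior Gamma(14, 6)
obs 4: x=2 → posterior Gamma(16, 7)
obs 5: x=0 → posterior Gamma(16, 8)
obs 6: x=3 → posterior Gamma(19, 9)
obs 7: x=3 → posterior Gamma(22, 10)
obs 8: x=6 → posterior Gamma(28, 11)
obs 9: x=1 → posterior Gamma(29, 12)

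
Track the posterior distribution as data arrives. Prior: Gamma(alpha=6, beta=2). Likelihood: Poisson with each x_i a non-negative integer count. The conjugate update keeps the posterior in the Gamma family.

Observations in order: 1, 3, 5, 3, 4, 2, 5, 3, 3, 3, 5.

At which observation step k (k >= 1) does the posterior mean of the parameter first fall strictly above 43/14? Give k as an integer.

k = 5

obs 1: x=1 → posterior Gamma(7, 3)
obs 2: x=3 → posterior Gamma(10, 4)
obs 3: x=5 → posterior Gamma(15, 5)
obs 4: x=3 → posterior Gamma(18, 6)
obs 5: x=4 → posterior Gamma(22, 7)
obs 6: x=2 → posterior Gamma(24, 8)
obs 7: x=5 → posterior Gamma(29, 9)
obs 8: x=3 → posterior Gamma(32, 10)
obs 9: x=3 → posterior Gamma(35, 11)
obs 10: x=3 → posterior Gamma(38, 12)
obs 11: x=5 → posterior Gamma(43, 13)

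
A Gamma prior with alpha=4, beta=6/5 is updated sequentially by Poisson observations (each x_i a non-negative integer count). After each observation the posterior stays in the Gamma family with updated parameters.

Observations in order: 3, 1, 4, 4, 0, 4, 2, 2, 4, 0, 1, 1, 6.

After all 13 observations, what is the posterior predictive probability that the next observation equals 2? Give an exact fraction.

36786188850179711238779208012929024952613486021053654185958991133012325/147872192092304070375243338775640519188126273799287256562376917267775488

obs 1: x=3 → posterior Gamma(7, 11/5)
obs 2: x=1 → posterior Gamma(8, 16/5)
obs 3: x=4 → posterior Gamma(12, 21/5)
obs 4: x=4 → posterior Gamma(16, 26/5)
obs 5: x=0 → posterior Gamma(16, 31/5)
obs 6: x=4 → posterior Gamma(20, 36/5)
obs 7: x=2 → posterior Gamma(22, 41/5)
obs 8: x=2 → posterior Gamma(24, 46/5)
obs 9: x=4 → posterior Gamma(28, 51/5)
obs 10: x=0 → posterior Gamma(28, 56/5)
obs 11: x=1 → posterior Gamma(29, 61/5)
obs 12: x=1 → posterior Gamma(30, 66/5)
obs 13: x=6 → posterior Gamma(36, 71/5)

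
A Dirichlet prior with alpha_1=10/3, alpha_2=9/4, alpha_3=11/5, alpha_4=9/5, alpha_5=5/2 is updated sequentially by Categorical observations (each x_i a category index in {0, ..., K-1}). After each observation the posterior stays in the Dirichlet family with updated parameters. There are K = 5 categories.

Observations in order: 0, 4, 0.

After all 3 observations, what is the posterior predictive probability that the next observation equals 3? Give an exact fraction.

obs 1: x=0 → posterior Dirichlet(13/3, 9/4, 11/5, 9/5, 5/2)
obs 2: x=4 → posterior Dirichlet(13/3, 9/4, 11/5, 9/5, 7/2)
obs 3: x=0 → posterior Dirichlet(16/3, 9/4, 11/5, 9/5, 7/2)

108/905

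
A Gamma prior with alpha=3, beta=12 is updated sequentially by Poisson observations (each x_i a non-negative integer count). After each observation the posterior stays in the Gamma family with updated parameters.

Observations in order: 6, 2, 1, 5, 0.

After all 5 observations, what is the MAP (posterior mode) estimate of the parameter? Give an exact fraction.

16/17

obs 1: x=6 → posterior Gamma(9, 13)
obs 2: x=2 → posterior Gamma(11, 14)
obs 3: x=1 → posterior Gamma(12, 15)
obs 4: x=5 → posterior Gamma(17, 16)
obs 5: x=0 → posterior Gamma(17, 17)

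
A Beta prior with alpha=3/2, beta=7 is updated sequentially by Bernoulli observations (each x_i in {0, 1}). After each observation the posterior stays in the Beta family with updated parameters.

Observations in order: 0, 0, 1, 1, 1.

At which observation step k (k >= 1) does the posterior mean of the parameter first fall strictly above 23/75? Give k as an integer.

obs 1: x=0 → posterior Beta(3/2, 8)
obs 2: x=0 → posterior Beta(3/2, 9)
obs 3: x=1 → posterior Beta(5/2, 9)
obs 4: x=1 → posterior Beta(7/2, 9)
obs 5: x=1 → posterior Beta(9/2, 9)

k = 5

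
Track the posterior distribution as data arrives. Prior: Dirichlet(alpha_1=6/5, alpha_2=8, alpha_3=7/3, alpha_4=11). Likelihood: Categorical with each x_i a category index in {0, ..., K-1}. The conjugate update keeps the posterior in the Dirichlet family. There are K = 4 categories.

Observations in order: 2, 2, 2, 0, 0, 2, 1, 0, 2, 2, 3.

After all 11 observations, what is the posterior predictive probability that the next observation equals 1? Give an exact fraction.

obs 1: x=2 → posterior Dirichlet(6/5, 8, 10/3, 11)
obs 2: x=2 → posterior Dirichlet(6/5, 8, 13/3, 11)
obs 3: x=2 → posterior Dirichlet(6/5, 8, 16/3, 11)
obs 4: x=0 → posterior Dirichlet(11/5, 8, 16/3, 11)
obs 5: x=0 → posterior Dirichlet(16/5, 8, 16/3, 11)
obs 6: x=2 → posterior Dirichlet(16/5, 8, 19/3, 11)
obs 7: x=1 → posterior Dirichlet(16/5, 9, 19/3, 11)
obs 8: x=0 → posterior Dirichlet(21/5, 9, 19/3, 11)
obs 9: x=2 → posterior Dirichlet(21/5, 9, 22/3, 11)
obs 10: x=2 → posterior Dirichlet(21/5, 9, 25/3, 11)
obs 11: x=3 → posterior Dirichlet(21/5, 9, 25/3, 12)

135/503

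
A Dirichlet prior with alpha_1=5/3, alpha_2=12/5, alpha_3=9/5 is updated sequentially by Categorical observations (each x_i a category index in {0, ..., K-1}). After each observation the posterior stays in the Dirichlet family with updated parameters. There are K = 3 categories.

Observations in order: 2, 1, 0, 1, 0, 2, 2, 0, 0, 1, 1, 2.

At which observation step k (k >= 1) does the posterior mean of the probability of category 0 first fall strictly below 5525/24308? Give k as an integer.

k = 2

obs 1: x=2 → posterior Dirichlet(5/3, 12/5, 14/5)
obs 2: x=1 → posterior Dirichlet(5/3, 17/5, 14/5)
obs 3: x=0 → posterior Dirichlet(8/3, 17/5, 14/5)
obs 4: x=1 → posterior Dirichlet(8/3, 22/5, 14/5)
obs 5: x=0 → posterior Dirichlet(11/3, 22/5, 14/5)
obs 6: x=2 → posterior Dirichlet(11/3, 22/5, 19/5)
obs 7: x=2 → posterior Dirichlet(11/3, 22/5, 24/5)
obs 8: x=0 → posterior Dirichlet(14/3, 22/5, 24/5)
obs 9: x=0 → posterior Dirichlet(17/3, 22/5, 24/5)
obs 10: x=1 → posterior Dirichlet(17/3, 27/5, 24/5)
obs 11: x=1 → posterior Dirichlet(17/3, 32/5, 24/5)
obs 12: x=2 → posterior Dirichlet(17/3, 32/5, 29/5)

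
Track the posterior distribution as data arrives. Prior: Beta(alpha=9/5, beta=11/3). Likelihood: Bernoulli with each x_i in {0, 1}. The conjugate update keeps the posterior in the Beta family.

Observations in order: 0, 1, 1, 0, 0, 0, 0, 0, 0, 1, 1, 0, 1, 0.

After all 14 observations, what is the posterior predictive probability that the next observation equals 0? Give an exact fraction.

95/146

obs 1: x=0 → posterior Beta(9/5, 14/3)
obs 2: x=1 → posterior Beta(14/5, 14/3)
obs 3: x=1 → posterior Beta(19/5, 14/3)
obs 4: x=0 → posterior Beta(19/5, 17/3)
obs 5: x=0 → posterior Beta(19/5, 20/3)
obs 6: x=0 → posterior Beta(19/5, 23/3)
obs 7: x=0 → posterior Beta(19/5, 26/3)
obs 8: x=0 → posterior Beta(19/5, 29/3)
obs 9: x=0 → posterior Beta(19/5, 32/3)
obs 10: x=1 → posterior Beta(24/5, 32/3)
obs 11: x=1 → posterior Beta(29/5, 32/3)
obs 12: x=0 → posterior Beta(29/5, 35/3)
obs 13: x=1 → posterior Beta(34/5, 35/3)
obs 14: x=0 → posterior Beta(34/5, 38/3)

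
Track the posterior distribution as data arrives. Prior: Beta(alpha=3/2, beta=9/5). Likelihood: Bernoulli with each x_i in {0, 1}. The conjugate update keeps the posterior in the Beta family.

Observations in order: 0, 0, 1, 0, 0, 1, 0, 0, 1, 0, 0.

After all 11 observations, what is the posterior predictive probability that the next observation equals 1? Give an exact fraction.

45/143

obs 1: x=0 → posterior Beta(3/2, 14/5)
obs 2: x=0 → posterior Beta(3/2, 19/5)
obs 3: x=1 → posterior Beta(5/2, 19/5)
obs 4: x=0 → posterior Beta(5/2, 24/5)
obs 5: x=0 → posterior Beta(5/2, 29/5)
obs 6: x=1 → posterior Beta(7/2, 29/5)
obs 7: x=0 → posterior Beta(7/2, 34/5)
obs 8: x=0 → posterior Beta(7/2, 39/5)
obs 9: x=1 → posterior Beta(9/2, 39/5)
obs 10: x=0 → posterior Beta(9/2, 44/5)
obs 11: x=0 → posterior Beta(9/2, 49/5)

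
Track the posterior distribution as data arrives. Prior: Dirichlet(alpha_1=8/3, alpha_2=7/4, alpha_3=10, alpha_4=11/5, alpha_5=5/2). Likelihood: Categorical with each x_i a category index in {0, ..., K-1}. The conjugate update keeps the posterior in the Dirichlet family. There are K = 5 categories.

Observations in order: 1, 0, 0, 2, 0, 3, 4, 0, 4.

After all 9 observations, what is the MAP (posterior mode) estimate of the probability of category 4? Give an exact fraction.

obs 1: x=1 → posterior Dirichlet(8/3, 11/4, 10, 11/5, 5/2)
obs 2: x=0 → posterior Dirichlet(11/3, 11/4, 10, 11/5, 5/2)
obs 3: x=0 → posterior Dirichlet(14/3, 11/4, 10, 11/5, 5/2)
obs 4: x=2 → posterior Dirichlet(14/3, 11/4, 11, 11/5, 5/2)
obs 5: x=0 → posterior Dirichlet(17/3, 11/4, 11, 11/5, 5/2)
obs 6: x=3 → posterior Dirichlet(17/3, 11/4, 11, 16/5, 5/2)
obs 7: x=4 → posterior Dirichlet(17/3, 11/4, 11, 16/5, 7/2)
obs 8: x=0 → posterior Dirichlet(20/3, 11/4, 11, 16/5, 7/2)
obs 9: x=4 → posterior Dirichlet(20/3, 11/4, 11, 16/5, 9/2)

210/1387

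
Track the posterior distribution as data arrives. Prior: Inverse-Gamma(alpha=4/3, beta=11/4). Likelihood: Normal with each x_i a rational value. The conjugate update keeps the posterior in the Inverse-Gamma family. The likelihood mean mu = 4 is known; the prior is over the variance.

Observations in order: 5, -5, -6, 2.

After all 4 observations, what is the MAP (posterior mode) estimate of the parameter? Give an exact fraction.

obs 1: x=5 → posterior Inverse-Gamma(11/6, 13/4)
obs 2: x=-5 → posterior Inverse-Gamma(7/3, 175/4)
obs 3: x=-6 → posterior Inverse-Gamma(17/6, 375/4)
obs 4: x=2 → posterior Inverse-Gamma(10/3, 383/4)

1149/52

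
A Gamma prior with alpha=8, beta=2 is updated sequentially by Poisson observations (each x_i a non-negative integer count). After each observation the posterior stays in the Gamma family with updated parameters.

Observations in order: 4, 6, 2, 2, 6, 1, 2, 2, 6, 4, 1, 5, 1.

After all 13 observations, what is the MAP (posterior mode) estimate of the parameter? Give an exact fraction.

obs 1: x=4 → posterior Gamma(12, 3)
obs 2: x=6 → posterior Gamma(18, 4)
obs 3: x=2 → posterior Gamma(20, 5)
obs 4: x=2 → posterior Gamma(22, 6)
obs 5: x=6 → posterior Gamma(28, 7)
obs 6: x=1 → posterior Gamma(29, 8)
obs 7: x=2 → posterior Gamma(31, 9)
obs 8: x=2 → posterior Gamma(33, 10)
obs 9: x=6 → posterior Gamma(39, 11)
obs 10: x=4 → posterior Gamma(43, 12)
obs 11: x=1 → posterior Gamma(44, 13)
obs 12: x=5 → posterior Gamma(49, 14)
obs 13: x=1 → posterior Gamma(50, 15)

49/15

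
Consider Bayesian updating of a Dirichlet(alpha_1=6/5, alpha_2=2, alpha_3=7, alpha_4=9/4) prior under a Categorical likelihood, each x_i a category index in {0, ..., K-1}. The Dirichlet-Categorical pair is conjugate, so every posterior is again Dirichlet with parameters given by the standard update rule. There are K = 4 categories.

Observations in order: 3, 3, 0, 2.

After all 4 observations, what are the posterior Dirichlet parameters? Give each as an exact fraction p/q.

obs 1: x=3 → posterior Dirichlet(6/5, 2, 7, 13/4)
obs 2: x=3 → posterior Dirichlet(6/5, 2, 7, 17/4)
obs 3: x=0 → posterior Dirichlet(11/5, 2, 7, 17/4)
obs 4: x=2 → posterior Dirichlet(11/5, 2, 8, 17/4)

alpha_1=11/5, alpha_2=2, alpha_3=8, alpha_4=17/4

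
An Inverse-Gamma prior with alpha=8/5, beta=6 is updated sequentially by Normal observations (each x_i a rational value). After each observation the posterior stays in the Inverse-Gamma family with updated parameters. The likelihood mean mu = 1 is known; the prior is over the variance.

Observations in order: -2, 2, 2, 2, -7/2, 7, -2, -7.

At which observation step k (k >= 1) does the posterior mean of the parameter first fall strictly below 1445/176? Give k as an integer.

k = 2

obs 1: x=-2 → posterior Inverse-Gamma(21/10, 21/2)
obs 2: x=2 → posterior Inverse-Gamma(13/5, 11)
obs 3: x=2 → posterior Inverse-Gamma(31/10, 23/2)
obs 4: x=2 → posterior Inverse-Gamma(18/5, 12)
obs 5: x=-7/2 → posterior Inverse-Gamma(41/10, 177/8)
obs 6: x=7 → posterior Inverse-Gamma(23/5, 321/8)
obs 7: x=-2 → posterior Inverse-Gamma(51/10, 357/8)
obs 8: x=-7 → posterior Inverse-Gamma(28/5, 613/8)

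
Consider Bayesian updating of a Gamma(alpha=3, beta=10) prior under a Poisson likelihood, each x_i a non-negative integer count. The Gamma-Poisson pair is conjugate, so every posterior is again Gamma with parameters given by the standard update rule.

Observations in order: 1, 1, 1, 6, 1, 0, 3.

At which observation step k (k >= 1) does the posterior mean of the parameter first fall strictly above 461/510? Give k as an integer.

k = 7

obs 1: x=1 → posterior Gamma(4, 11)
obs 2: x=1 → posterior Gamma(5, 12)
obs 3: x=1 → posterior Gamma(6, 13)
obs 4: x=6 → posterior Gamma(12, 14)
obs 5: x=1 → posterior Gamma(13, 15)
obs 6: x=0 → posterior Gamma(13, 16)
obs 7: x=3 → posterior Gamma(16, 17)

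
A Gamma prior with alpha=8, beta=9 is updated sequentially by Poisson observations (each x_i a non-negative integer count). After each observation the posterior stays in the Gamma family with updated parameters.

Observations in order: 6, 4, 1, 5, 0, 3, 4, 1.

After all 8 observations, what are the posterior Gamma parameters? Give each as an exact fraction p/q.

obs 1: x=6 → posterior Gamma(14, 10)
obs 2: x=4 → posterior Gamma(18, 11)
obs 3: x=1 → posterior Gamma(19, 12)
obs 4: x=5 → posterior Gamma(24, 13)
obs 5: x=0 → posterior Gamma(24, 14)
obs 6: x=3 → posterior Gamma(27, 15)
obs 7: x=4 → posterior Gamma(31, 16)
obs 8: x=1 → posterior Gamma(32, 17)

alpha=32, beta=17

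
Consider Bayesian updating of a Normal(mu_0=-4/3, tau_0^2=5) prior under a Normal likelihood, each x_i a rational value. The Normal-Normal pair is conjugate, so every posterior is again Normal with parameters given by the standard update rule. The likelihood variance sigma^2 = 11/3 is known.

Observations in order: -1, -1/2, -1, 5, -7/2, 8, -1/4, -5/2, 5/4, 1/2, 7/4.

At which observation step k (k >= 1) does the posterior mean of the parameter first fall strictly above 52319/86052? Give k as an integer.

k = 6

obs 1: x=-1 → posterior Normal(-89/78, 55/26)
obs 2: x=-1/2 → posterior Normal(-223/246, 55/41)
obs 3: x=-1 → posterior Normal(-313/336, 55/56)
obs 4: x=5 → posterior Normal(137/426, 55/71)
obs 5: x=-7/2 → posterior Normal(-89/258, 55/86)
obs 6: x=8 → posterior Normal(271/303, 55/101)
obs 7: x=-1/4 → posterior Normal(1039/1392, 55/116)
obs 8: x=-5/2 → posterior Normal(589/1572, 55/131)
obs 9: x=5/4 → posterior Normal(407/876, 55/146)
obs 10: x=1/2 → posterior Normal(226/483, 55/161)
obs 11: x=7/4 → posterior Normal(1219/2112, 5/16)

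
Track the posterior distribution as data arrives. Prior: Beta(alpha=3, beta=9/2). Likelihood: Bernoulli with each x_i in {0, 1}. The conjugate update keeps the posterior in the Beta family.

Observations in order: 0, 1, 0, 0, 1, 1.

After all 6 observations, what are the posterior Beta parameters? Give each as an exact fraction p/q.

alpha=6, beta=15/2

obs 1: x=0 → posterior Beta(3, 11/2)
obs 2: x=1 → posterior Beta(4, 11/2)
obs 3: x=0 → posterior Beta(4, 13/2)
obs 4: x=0 → posterior Beta(4, 15/2)
obs 5: x=1 → posterior Beta(5, 15/2)
obs 6: x=1 → posterior Beta(6, 15/2)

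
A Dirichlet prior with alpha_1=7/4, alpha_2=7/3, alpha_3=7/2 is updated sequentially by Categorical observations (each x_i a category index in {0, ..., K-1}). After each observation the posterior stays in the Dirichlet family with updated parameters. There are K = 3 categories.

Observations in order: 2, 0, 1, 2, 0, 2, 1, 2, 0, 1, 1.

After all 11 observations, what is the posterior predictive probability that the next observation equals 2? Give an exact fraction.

obs 1: x=2 → posterior Dirichlet(7/4, 7/3, 9/2)
obs 2: x=0 → posterior Dirichlet(11/4, 7/3, 9/2)
obs 3: x=1 → posterior Dirichlet(11/4, 10/3, 9/2)
obs 4: x=2 → posterior Dirichlet(11/4, 10/3, 11/2)
obs 5: x=0 → posterior Dirichlet(15/4, 10/3, 11/2)
obs 6: x=2 → posterior Dirichlet(15/4, 10/3, 13/2)
obs 7: x=1 → posterior Dirichlet(15/4, 13/3, 13/2)
obs 8: x=2 → posterior Dirichlet(15/4, 13/3, 15/2)
obs 9: x=0 → posterior Dirichlet(19/4, 13/3, 15/2)
obs 10: x=1 → posterior Dirichlet(19/4, 16/3, 15/2)
obs 11: x=1 → posterior Dirichlet(19/4, 19/3, 15/2)

90/223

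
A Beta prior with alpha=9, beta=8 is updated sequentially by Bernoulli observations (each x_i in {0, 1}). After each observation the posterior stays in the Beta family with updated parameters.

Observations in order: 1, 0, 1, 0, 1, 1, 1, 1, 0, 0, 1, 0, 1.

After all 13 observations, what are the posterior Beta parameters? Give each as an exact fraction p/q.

alpha=17, beta=13

obs 1: x=1 → posterior Beta(10, 8)
obs 2: x=0 → posterior Beta(10, 9)
obs 3: x=1 → posterior Beta(11, 9)
obs 4: x=0 → posterior Beta(11, 10)
obs 5: x=1 → posterior Beta(12, 10)
obs 6: x=1 → posterior Beta(13, 10)
obs 7: x=1 → posterior Beta(14, 10)
obs 8: x=1 → posterior Beta(15, 10)
obs 9: x=0 → posterior Beta(15, 11)
obs 10: x=0 → posterior Beta(15, 12)
obs 11: x=1 → posterior Beta(16, 12)
obs 12: x=0 → posterior Beta(16, 13)
obs 13: x=1 → posterior Beta(17, 13)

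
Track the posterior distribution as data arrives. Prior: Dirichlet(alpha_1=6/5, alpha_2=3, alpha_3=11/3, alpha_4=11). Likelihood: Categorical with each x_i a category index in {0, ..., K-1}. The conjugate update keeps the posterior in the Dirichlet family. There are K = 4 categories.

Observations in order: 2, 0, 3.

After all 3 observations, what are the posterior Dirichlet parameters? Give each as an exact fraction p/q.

alpha_1=11/5, alpha_2=3, alpha_3=14/3, alpha_4=12

obs 1: x=2 → posterior Dirichlet(6/5, 3, 14/3, 11)
obs 2: x=0 → posterior Dirichlet(11/5, 3, 14/3, 11)
obs 3: x=3 → posterior Dirichlet(11/5, 3, 14/3, 12)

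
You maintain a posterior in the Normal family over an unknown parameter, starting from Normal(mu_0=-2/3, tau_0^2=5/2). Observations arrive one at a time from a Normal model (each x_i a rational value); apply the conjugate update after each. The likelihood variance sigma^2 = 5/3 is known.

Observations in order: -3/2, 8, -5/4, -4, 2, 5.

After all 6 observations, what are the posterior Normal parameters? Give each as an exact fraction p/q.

obs 1: x=-3/2 → posterior Normal(-7/6, 1)
obs 2: x=8 → posterior Normal(109/48, 5/8)
obs 3: x=-5/4 → posterior Normal(173/132, 5/11)
obs 4: x=-4 → posterior Normal(29/168, 5/14)
obs 5: x=2 → posterior Normal(101/204, 5/17)
obs 6: x=5 → posterior Normal(281/240, 1/4)

mu_0=281/240, tau_0^2=1/4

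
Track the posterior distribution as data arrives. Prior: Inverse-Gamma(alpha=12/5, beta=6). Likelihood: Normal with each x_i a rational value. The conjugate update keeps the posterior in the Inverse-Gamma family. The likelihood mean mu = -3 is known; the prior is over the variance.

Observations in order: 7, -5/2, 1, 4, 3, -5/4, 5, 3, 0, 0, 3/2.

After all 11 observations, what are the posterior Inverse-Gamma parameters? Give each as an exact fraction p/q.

obs 1: x=7 → posterior Inverse-Gamma(29/10, 56)
obs 2: x=-5/2 → posterior Inverse-Gamma(17/5, 449/8)
obs 3: x=1 → posterior Inverse-Gamma(39/10, 513/8)
obs 4: x=4 → posterior Inverse-Gamma(22/5, 709/8)
obs 5: x=3 → posterior Inverse-Gamma(49/10, 853/8)
obs 6: x=-5/4 → posterior Inverse-Gamma(27/5, 3461/32)
obs 7: x=5 → posterior Inverse-Gamma(59/10, 4485/32)
obs 8: x=3 → posterior Inverse-Gamma(32/5, 5061/32)
obs 9: x=0 → posterior Inverse-Gamma(69/10, 5205/32)
obs 10: x=0 → posterior Inverse-Gamma(37/5, 5349/32)
obs 11: x=3/2 → posterior Inverse-Gamma(79/10, 5673/32)

alpha=79/10, beta=5673/32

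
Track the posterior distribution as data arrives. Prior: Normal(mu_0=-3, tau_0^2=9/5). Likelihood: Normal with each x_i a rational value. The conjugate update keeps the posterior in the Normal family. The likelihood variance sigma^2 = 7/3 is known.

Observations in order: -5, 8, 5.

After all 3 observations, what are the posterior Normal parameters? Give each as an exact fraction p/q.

obs 1: x=-5 → posterior Normal(-120/31, 63/62)
obs 2: x=8 → posterior Normal(-24/89, 63/89)
obs 3: x=5 → posterior Normal(111/116, 63/116)

mu_0=111/116, tau_0^2=63/116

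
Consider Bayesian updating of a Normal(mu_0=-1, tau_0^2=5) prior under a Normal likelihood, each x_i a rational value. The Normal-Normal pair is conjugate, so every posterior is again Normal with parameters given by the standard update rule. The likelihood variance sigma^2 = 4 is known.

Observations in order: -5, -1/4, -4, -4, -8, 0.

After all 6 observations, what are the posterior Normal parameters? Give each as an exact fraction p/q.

mu_0=-441/136, tau_0^2=10/17

obs 1: x=-5 → posterior Normal(-29/9, 20/9)
obs 2: x=-1/4 → posterior Normal(-121/56, 10/7)
obs 3: x=-4 → posterior Normal(-201/76, 20/19)
obs 4: x=-4 → posterior Normal(-281/96, 5/6)
obs 5: x=-8 → posterior Normal(-441/116, 20/29)
obs 6: x=0 → posterior Normal(-441/136, 10/17)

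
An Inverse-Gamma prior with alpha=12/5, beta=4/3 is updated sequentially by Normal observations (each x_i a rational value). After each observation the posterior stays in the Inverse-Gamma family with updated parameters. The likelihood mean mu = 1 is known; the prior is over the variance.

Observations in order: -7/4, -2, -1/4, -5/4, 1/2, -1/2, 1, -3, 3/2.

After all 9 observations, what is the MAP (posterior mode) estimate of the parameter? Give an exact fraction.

10705/3792

obs 1: x=-7/4 → posterior Inverse-Gamma(29/10, 491/96)
obs 2: x=-2 → posterior Inverse-Gamma(17/5, 923/96)
obs 3: x=-1/4 → posterior Inverse-Gamma(39/10, 499/48)
obs 4: x=-5/4 → posterior Inverse-Gamma(22/5, 1241/96)
obs 5: x=1/2 → posterior Inverse-Gamma(49/10, 1253/96)
obs 6: x=-1/2 → posterior Inverse-Gamma(27/5, 1361/96)
obs 7: x=1 → posterior Inverse-Gamma(59/10, 1361/96)
obs 8: x=-3 → posterior Inverse-Gamma(32/5, 2129/96)
obs 9: x=3/2 → posterior Inverse-Gamma(69/10, 2141/96)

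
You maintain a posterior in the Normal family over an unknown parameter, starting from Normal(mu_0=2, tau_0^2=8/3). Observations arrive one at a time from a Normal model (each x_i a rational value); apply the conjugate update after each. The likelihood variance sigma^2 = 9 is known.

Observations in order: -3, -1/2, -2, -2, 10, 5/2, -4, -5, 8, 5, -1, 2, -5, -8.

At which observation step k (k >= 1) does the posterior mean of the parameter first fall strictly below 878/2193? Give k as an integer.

k = 3

obs 1: x=-3 → posterior Normal(6/7, 72/35)
obs 2: x=-1/2 → posterior Normal(26/43, 72/43)
obs 3: x=-2 → posterior Normal(10/51, 24/17)
obs 4: x=-2 → posterior Normal(-6/59, 72/59)
obs 5: x=10 → posterior Normal(74/67, 72/67)
obs 6: x=5/2 → posterior Normal(94/75, 24/25)
obs 7: x=-4 → posterior Normal(62/83, 72/83)
obs 8: x=-5 → posterior Normal(22/91, 72/91)
obs 9: x=8 → posterior Normal(86/99, 8/11)
obs 10: x=5 → posterior Normal(126/107, 72/107)
obs 11: x=-1 → posterior Normal(118/115, 72/115)
obs 12: x=2 → posterior Normal(134/123, 24/41)
obs 13: x=-5 → posterior Normal(94/131, 72/131)
obs 14: x=-8 → posterior Normal(30/139, 72/139)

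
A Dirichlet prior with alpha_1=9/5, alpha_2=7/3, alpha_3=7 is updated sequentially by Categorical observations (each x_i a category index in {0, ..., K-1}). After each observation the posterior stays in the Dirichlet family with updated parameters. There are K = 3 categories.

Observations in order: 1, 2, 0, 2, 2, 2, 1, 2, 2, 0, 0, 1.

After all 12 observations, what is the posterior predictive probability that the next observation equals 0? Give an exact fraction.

obs 1: x=1 → posterior Dirichlet(9/5, 10/3, 7)
obs 2: x=2 → posterior Dirichlet(9/5, 10/3, 8)
obs 3: x=0 → posterior Dirichlet(14/5, 10/3, 8)
obs 4: x=2 → posterior Dirichlet(14/5, 10/3, 9)
obs 5: x=2 → posterior Dirichlet(14/5, 10/3, 10)
obs 6: x=2 → posterior Dirichlet(14/5, 10/3, 11)
obs 7: x=1 → posterior Dirichlet(14/5, 13/3, 11)
obs 8: x=2 → posterior Dirichlet(14/5, 13/3, 12)
obs 9: x=2 → posterior Dirichlet(14/5, 13/3, 13)
obs 10: x=0 → posterior Dirichlet(19/5, 13/3, 13)
obs 11: x=0 → posterior Dirichlet(24/5, 13/3, 13)
obs 12: x=1 → posterior Dirichlet(24/5, 16/3, 13)

72/347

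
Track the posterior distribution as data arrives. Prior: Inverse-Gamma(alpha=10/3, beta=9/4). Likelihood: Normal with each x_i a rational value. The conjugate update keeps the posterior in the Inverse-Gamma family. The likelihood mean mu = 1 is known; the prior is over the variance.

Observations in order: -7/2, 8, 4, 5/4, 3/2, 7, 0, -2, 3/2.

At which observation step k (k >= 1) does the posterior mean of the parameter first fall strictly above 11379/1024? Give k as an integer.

k = 6

obs 1: x=-7/2 → posterior Inverse-Gamma(23/6, 99/8)
obs 2: x=8 → posterior Inverse-Gamma(13/3, 295/8)
obs 3: x=4 → posterior Inverse-Gamma(29/6, 331/8)
obs 4: x=5/4 → posterior Inverse-Gamma(16/3, 1325/32)
obs 5: x=3/2 → posterior Inverse-Gamma(35/6, 1329/32)
obs 6: x=7 → posterior Inverse-Gamma(19/3, 1905/32)
obs 7: x=0 → posterior Inverse-Gamma(41/6, 1921/32)
obs 8: x=-2 → posterior Inverse-Gamma(22/3, 2065/32)
obs 9: x=3/2 → posterior Inverse-Gamma(47/6, 2069/32)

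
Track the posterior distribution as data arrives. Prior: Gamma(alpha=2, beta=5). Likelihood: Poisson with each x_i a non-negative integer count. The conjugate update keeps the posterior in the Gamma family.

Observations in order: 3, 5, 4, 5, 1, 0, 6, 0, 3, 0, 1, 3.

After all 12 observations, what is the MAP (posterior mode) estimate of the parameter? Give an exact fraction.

obs 1: x=3 → posterior Gamma(5, 6)
obs 2: x=5 → posterior Gamma(10, 7)
obs 3: x=4 → posterior Gamma(14, 8)
obs 4: x=5 → posterior Gamma(19, 9)
obs 5: x=1 → posterior Gamma(20, 10)
obs 6: x=0 → posterior Gamma(20, 11)
obs 7: x=6 → posterior Gamma(26, 12)
obs 8: x=0 → posterior Gamma(26, 13)
obs 9: x=3 → posterior Gamma(29, 14)
obs 10: x=0 → posterior Gamma(29, 15)
obs 11: x=1 → posterior Gamma(30, 16)
obs 12: x=3 → posterior Gamma(33, 17)

32/17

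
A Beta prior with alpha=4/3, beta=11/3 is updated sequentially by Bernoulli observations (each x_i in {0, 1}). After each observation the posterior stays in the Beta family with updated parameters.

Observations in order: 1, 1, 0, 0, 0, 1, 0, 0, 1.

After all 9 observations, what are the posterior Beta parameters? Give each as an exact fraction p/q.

obs 1: x=1 → posterior Beta(7/3, 11/3)
obs 2: x=1 → posterior Beta(10/3, 11/3)
obs 3: x=0 → posterior Beta(10/3, 14/3)
obs 4: x=0 → posterior Beta(10/3, 17/3)
obs 5: x=0 → posterior Beta(10/3, 20/3)
obs 6: x=1 → posterior Beta(13/3, 20/3)
obs 7: x=0 → posterior Beta(13/3, 23/3)
obs 8: x=0 → posterior Beta(13/3, 26/3)
obs 9: x=1 → posterior Beta(16/3, 26/3)

alpha=16/3, beta=26/3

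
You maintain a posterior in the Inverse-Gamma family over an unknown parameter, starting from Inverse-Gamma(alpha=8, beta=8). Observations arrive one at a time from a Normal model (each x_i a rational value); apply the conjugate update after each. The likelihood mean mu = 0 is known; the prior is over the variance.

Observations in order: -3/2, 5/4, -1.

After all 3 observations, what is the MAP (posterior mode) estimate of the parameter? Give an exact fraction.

111/112

obs 1: x=-3/2 → posterior Inverse-Gamma(17/2, 73/8)
obs 2: x=5/4 → posterior Inverse-Gamma(9, 317/32)
obs 3: x=-1 → posterior Inverse-Gamma(19/2, 333/32)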